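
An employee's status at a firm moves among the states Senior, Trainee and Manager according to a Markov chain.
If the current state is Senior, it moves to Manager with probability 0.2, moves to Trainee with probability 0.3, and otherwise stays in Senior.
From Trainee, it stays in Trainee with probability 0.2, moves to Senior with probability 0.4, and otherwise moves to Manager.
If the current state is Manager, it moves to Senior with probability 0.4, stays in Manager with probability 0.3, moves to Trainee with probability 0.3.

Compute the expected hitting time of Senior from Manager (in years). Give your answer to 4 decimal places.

2.5000

Let t(s) be the expected number of years to first reach Senior from state s, with t(Senior) = 0. Conditioning on the first year:
t(Trainee) = 1 + 0.2·t(Trainee) + 0.4·t(Manager)
t(Manager) = 1 + 0.3·t(Trainee) + 0.3·t(Manager)
Solving: t(Trainee) = 2.5000, t(Manager) = 2.5000.
Expected years from Manager to Senior: 2.5000.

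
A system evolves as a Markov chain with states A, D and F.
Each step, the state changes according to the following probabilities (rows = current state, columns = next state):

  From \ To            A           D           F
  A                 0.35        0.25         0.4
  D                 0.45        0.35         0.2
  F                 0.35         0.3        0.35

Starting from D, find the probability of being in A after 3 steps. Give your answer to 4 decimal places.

0.3795

Propagate the distribution vector 3 steps from D.
After 0 steps: (0.0000, 1.0000, 0.0000)
After 1 step: (0.4500, 0.3500, 0.2000)
After 2 steps: (0.3850, 0.2950, 0.3200)
After 3 steps: (0.3795, 0.2955, 0.3250)
P(in A after 3 steps) = 0.3795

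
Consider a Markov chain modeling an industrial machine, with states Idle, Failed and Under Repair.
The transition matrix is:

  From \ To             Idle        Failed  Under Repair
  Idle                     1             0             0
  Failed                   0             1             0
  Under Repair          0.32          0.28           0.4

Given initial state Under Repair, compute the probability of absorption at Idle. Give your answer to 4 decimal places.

Let h(s) be the probability of absorption at Idle starting from transient state s. Then h(Idle) = 1 and h(Failed) = 0. By first-step analysis:
h(Under Repair) = 0.32·1 + 0.28·0 + 0.4·h(Under Repair)
Solving: h(Under Repair) = 0.5333.
Starting from Under Repair, the probability is 0.5333.

0.5333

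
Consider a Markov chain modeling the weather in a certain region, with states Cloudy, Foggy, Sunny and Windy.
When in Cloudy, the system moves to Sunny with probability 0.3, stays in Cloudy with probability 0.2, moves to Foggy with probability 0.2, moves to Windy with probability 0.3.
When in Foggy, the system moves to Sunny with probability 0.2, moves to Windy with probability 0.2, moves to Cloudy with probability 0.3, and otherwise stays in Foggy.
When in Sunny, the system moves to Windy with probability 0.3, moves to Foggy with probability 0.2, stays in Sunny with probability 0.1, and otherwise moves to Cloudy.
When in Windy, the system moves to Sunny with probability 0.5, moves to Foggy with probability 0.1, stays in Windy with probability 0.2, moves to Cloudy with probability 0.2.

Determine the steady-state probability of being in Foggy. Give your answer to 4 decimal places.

Let the stationary distribution be π with π = πP and π_1 + π_2 + π_3 + π_4 = 1.
π_1 = 0.2·π_1 + 0.3·π_2 + 0.4·π_3 + 0.2·π_4
π_2 = 0.2·π_1 + 0.3·π_2 + 0.2·π_3 + 0.1·π_4
π_3 = 0.3·π_1 + 0.2·π_2 + 0.1·π_3 + 0.5·π_4
Solving with the normalization constraint gives π = (0.2747, 0.1939, 0.2764, 0.2551).
So the stationary probability of Foggy is 0.1939.

0.1939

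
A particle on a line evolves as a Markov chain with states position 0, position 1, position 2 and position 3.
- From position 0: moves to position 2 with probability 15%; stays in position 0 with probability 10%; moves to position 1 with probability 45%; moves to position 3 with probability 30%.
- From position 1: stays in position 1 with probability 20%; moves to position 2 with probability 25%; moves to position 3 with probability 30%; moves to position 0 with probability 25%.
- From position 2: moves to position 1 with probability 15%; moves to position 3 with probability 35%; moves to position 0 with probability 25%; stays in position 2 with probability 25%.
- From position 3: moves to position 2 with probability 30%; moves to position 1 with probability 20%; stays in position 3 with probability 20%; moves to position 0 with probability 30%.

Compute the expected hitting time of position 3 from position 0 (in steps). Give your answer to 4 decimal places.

Let t(s) be the expected number of steps to first reach position 3 from state s, with t(position 3) = 0. Conditioning on the first step:
t(position 0) = 1 + 0.1·t(position 0) + 0.45·t(position 1) + 0.15·t(position 2)
t(position 1) = 1 + 0.25·t(position 0) + 0.2·t(position 1) + 0.25·t(position 2)
t(position 2) = 1 + 0.25·t(position 0) + 0.15·t(position 1) + 0.25·t(position 2)
Solving: t(position 0) = 3.2251, t(position 1) = 3.2112, t(position 2) = 3.0506.
Expected steps from position 0 to position 3: 3.2251.

3.2251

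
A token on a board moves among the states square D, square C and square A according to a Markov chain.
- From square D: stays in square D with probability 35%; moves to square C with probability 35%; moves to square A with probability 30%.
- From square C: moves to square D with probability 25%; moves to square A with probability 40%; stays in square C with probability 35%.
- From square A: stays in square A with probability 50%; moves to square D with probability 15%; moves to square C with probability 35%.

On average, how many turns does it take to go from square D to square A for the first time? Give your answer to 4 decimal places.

2.9851

Let t(s) be the expected number of turns to first reach square A from state s, with t(square A) = 0. Conditioning on the first turn:
t(square D) = 1 + 0.35·t(square D) + 0.35·t(square C)
t(square C) = 1 + 0.25·t(square D) + 0.35·t(square C)
Solving: t(square D) = 2.9851, t(square C) = 2.6866.
Expected turns from square D to square A: 2.9851.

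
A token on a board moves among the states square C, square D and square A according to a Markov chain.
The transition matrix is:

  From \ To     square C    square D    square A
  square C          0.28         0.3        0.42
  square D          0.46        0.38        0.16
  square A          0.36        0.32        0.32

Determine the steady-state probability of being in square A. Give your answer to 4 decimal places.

Let the stationary distribution be π with π = πP and π_1 + π_2 + π_3 = 1.
π_1 = 0.28·π_1 + 0.46·π_2 + 0.36·π_3
π_2 = 0.3·π_1 + 0.38·π_2 + 0.32·π_3
Solving with the normalization constraint gives π = (0.3641, 0.3327, 0.3032).
So the stationary probability of square A is 0.3032.

0.3032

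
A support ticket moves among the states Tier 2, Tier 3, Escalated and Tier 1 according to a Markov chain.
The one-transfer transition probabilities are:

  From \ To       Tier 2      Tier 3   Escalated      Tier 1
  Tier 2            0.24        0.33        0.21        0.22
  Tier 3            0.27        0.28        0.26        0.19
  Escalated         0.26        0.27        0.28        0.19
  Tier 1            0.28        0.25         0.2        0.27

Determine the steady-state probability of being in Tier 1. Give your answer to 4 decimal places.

0.2151

Let the stationary distribution be π with π = πP and π_1 + π_2 + π_3 + π_4 = 1.
π_1 = 0.24·π_1 + 0.27·π_2 + 0.26·π_3 + 0.28·π_4
π_2 = 0.33·π_1 + 0.28·π_2 + 0.27·π_3 + 0.25·π_4
π_3 = 0.21·π_1 + 0.26·π_2 + 0.28·π_3 + 0.2·π_4
Solving with the normalization constraint gives π = (0.2619, 0.2843, 0.2388, 0.2151).
So the stationary probability of Tier 1 is 0.2151.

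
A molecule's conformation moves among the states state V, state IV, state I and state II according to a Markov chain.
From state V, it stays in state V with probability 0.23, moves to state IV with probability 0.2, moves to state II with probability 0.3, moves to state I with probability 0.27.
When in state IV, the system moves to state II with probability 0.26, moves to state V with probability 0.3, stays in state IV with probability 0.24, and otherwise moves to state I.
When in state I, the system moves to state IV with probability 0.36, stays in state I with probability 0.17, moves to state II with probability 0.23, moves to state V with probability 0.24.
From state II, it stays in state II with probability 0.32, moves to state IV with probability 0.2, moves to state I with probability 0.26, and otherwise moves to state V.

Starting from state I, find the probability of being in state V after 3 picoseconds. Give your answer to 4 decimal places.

Propagate the distribution vector 3 picoseconds from state I.
After 0 picoseconds: (0.0000, 0.0000, 1.0000, 0.0000)
After 1 picosecond: (0.2400, 0.3600, 0.1700, 0.2300)
After 2 picoseconds: (0.2546, 0.2416, 0.2255, 0.2783)
After 3 picoseconds: (0.2464, 0.2457, 0.2278, 0.2801)
P(in state V after 3 picoseconds) = 0.2464

0.2464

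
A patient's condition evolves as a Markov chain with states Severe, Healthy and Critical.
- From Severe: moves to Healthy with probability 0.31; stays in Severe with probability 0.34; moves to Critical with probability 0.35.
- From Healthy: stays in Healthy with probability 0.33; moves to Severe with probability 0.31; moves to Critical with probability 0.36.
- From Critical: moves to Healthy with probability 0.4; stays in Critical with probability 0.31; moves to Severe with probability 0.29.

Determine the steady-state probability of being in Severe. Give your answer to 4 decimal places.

0.3126

Let the stationary distribution be π with π = πP and π_1 + π_2 + π_3 = 1.
π_1 = 0.34·π_1 + 0.31·π_2 + 0.29·π_3
π_2 = 0.31·π_1 + 0.33·π_2 + 0.4·π_3
Solving with the normalization constraint gives π = (0.3126, 0.3475, 0.3399).
So the stationary probability of Severe is 0.3126.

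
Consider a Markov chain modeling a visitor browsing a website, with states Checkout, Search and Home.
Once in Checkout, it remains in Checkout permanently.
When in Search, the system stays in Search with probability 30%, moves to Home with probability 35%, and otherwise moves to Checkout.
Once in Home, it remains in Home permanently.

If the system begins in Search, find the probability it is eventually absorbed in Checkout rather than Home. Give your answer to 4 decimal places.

Let h(s) be the probability of absorption at Checkout starting from transient state s. Then h(Checkout) = 1 and h(Home) = 0. By first-step analysis:
h(Search) = 0.35·1 + 0.3·h(Search) + 0.35·0
Solving: h(Search) = 0.5000.
Starting from Search, the probability is 0.5000.

0.5000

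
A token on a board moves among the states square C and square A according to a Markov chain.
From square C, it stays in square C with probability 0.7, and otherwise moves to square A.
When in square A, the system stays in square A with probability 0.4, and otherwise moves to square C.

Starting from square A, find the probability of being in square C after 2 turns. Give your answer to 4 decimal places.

0.6600

Sum over the intermediate state after 1 turn:
P = P(square A→square C)·P(square C→square C) + P(square A→square A)·P(square A→square C)
  = 0.6×0.7 + 0.4×0.6
  = 0.4200 + 0.2400 = 0.6600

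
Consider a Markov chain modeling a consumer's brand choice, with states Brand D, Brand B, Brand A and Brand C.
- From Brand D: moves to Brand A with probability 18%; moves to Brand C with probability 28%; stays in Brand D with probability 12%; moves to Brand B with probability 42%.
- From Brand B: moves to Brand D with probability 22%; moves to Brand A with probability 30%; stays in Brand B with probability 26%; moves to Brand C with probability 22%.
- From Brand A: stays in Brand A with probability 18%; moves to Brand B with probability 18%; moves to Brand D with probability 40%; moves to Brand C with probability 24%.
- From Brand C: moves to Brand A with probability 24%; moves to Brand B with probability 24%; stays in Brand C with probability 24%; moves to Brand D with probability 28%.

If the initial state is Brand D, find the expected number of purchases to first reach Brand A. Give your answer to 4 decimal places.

4.2768

Let t(s) be the expected number of purchases to first reach Brand A from state s, with t(Brand A) = 0. Conditioning on the first purchase:
t(Brand D) = 1 + 0.12·t(Brand D) + 0.42·t(Brand B) + 0.28·t(Brand C)
t(Brand B) = 1 + 0.22·t(Brand D) + 0.26·t(Brand B) + 0.22·t(Brand C)
t(Brand C) = 1 + 0.28·t(Brand D) + 0.24·t(Brand B) + 0.24·t(Brand C)
Solving: t(Brand D) = 4.2768, t(Brand B) = 3.8433, t(Brand C) = 4.1051.
Expected purchases from Brand D to Brand A: 4.2768.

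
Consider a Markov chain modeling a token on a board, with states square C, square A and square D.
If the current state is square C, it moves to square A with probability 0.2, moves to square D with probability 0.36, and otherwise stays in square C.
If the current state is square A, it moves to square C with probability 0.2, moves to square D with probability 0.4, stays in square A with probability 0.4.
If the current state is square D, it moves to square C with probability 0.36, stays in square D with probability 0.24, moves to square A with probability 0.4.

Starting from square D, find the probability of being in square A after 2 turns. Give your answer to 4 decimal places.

0.3280

Sum over the intermediate state after 1 turn:
P = P(square D→square C)·P(square C→square A) + P(square D→square A)·P(square A→square A) + P(square D→square D)·P(square D→square A)
  = 0.36×0.2 + 0.4×0.4 + 0.24×0.4
  = 0.0720 + 0.1600 + 0.0960 = 0.3280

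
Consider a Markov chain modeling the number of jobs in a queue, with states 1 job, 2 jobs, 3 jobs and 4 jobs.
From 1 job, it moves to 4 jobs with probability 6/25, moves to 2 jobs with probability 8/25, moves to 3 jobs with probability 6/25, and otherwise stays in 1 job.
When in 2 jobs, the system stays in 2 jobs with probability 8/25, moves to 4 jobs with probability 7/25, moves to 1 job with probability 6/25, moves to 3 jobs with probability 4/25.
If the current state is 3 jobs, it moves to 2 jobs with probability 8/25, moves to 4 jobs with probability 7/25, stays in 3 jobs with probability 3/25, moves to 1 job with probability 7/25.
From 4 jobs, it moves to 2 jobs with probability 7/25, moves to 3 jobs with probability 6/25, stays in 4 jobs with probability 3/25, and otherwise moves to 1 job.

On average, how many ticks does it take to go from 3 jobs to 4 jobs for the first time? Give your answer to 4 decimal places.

3.7023

Let t(s) be the expected number of ticks to first reach 4 jobs from state s, with t(4 jobs) = 0. Conditioning on the first tick:
t(1 job) = 1 + 0.2·t(1 job) + 0.32·t(2 jobs) + 0.24·t(3 jobs)
t(2 jobs) = 1 + 0.24·t(1 job) + 0.32·t(2 jobs) + 0.16·t(3 jobs)
t(3 jobs) = 1 + 0.28·t(1 job) + 0.32·t(2 jobs) + 0.12·t(3 jobs)
Solving: t(1 job) = 3.8394, t(2 jobs) = 3.6968, t(3 jobs) = 3.7023.
Expected ticks from 3 jobs to 4 jobs: 3.7023.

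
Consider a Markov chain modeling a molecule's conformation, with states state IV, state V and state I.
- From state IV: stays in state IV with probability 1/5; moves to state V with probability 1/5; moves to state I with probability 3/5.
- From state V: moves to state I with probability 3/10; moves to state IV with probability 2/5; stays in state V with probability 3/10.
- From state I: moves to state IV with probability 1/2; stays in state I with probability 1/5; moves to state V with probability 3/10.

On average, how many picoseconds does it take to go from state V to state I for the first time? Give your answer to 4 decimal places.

2.5000

Let t(s) be the expected number of picoseconds to first reach state I from state s, with t(state I) = 0. Conditioning on the first picosecond:
t(state IV) = 1 + 0.2·t(state IV) + 0.2·t(state V)
t(state V) = 1 + 0.4·t(state IV) + 0.3·t(state V)
Solving: t(state IV) = 1.8750, t(state V) = 2.5000.
Expected picoseconds from state V to state I: 2.5000.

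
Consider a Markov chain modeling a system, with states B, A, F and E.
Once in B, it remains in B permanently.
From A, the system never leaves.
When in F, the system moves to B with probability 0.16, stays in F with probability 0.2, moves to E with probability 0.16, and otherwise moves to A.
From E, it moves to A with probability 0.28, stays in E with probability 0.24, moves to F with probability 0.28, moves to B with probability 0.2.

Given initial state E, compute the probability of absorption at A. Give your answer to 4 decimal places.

Let h(s) be the probability of absorption at A starting from transient state s. Then h(A) = 1 and h(B) = 0. By first-step analysis:
h(F) = 0.16·0 + 0.48·1 + 0.2·h(F) + 0.16·h(E)
h(E) = 0.2·0 + 0.28·1 + 0.28·h(F) + 0.24·h(E)
Solving: h(F) = 0.7273, h(E) = 0.6364.
Starting from E, the probability is 0.6364.

0.6364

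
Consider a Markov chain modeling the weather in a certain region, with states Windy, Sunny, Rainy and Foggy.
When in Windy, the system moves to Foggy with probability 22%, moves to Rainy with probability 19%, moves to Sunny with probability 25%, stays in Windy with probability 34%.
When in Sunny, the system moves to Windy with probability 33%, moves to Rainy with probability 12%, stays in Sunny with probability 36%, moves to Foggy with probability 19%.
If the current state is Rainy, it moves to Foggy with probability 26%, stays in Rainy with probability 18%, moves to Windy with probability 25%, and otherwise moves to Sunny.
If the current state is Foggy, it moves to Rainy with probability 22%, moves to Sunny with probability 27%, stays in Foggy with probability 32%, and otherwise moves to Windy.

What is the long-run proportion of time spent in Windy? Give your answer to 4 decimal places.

0.2850

Let the stationary distribution be π with π = πP and π_1 + π_2 + π_3 + π_4 = 1.
π_1 = 0.34·π_1 + 0.33·π_2 + 0.25·π_3 + 0.19·π_4
π_2 = 0.25·π_1 + 0.36·π_2 + 0.31·π_3 + 0.27·π_4
π_3 = 0.19·π_1 + 0.12·π_2 + 0.18·π_3 + 0.22·π_4
Solving with the normalization constraint gives π = (0.2850, 0.2981, 0.1747, 0.2423).
So the stationary probability of Windy is 0.2850.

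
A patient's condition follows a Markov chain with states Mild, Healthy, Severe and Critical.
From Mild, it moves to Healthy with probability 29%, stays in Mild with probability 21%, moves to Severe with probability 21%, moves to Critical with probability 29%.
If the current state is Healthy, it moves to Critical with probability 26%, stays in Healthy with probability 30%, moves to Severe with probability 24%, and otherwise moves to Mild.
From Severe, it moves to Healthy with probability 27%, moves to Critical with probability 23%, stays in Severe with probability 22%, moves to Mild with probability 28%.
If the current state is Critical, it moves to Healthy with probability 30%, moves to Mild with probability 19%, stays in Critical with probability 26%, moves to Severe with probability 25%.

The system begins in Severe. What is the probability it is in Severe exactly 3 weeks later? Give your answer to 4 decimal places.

0.2315

Propagate the distribution vector 3 weeks from Severe.
After 0 weeks: (0.0000, 0.0000, 1.0000, 0.0000)
After 1 week: (0.2800, 0.2700, 0.2200, 0.2300)
After 2 weeks: (0.2181, 0.2906, 0.2295, 0.2618)
After 3 weeks: (0.2179, 0.2909, 0.2315, 0.2597)
P(in Severe after 3 weeks) = 0.2315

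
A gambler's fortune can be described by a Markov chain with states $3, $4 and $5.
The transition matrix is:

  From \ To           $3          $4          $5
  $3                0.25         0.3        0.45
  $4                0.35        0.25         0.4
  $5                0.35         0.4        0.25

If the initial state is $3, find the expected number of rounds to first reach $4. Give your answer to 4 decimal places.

Let t(s) be the expected number of rounds to first reach $4 from state s, with t($4) = 0. Conditioning on the first round:
t($3) = 1 + 0.25·t($3) + 0.45·t($5)
t($5) = 1 + 0.35·t($3) + 0.25·t($5)
Solving: t($3) = 2.9630, t($5) = 2.7160.
Expected rounds from $3 to $4: 2.9630.

2.9630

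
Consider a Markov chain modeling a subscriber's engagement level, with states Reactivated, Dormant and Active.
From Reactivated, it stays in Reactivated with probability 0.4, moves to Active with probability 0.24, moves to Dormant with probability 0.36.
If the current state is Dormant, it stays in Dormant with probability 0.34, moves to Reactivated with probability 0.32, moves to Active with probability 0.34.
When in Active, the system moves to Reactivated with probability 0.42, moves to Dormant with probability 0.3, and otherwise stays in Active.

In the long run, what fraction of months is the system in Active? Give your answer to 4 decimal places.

0.2850

Let the stationary distribution be π with π = πP and π_1 + π_2 + π_3 = 1.
π_1 = 0.4·π_1 + 0.32·π_2 + 0.42·π_3
π_2 = 0.36·π_1 + 0.34·π_2 + 0.3·π_3
Solving with the normalization constraint gives π = (0.3788, 0.3362, 0.2850).
So the stationary probability of Active is 0.2850.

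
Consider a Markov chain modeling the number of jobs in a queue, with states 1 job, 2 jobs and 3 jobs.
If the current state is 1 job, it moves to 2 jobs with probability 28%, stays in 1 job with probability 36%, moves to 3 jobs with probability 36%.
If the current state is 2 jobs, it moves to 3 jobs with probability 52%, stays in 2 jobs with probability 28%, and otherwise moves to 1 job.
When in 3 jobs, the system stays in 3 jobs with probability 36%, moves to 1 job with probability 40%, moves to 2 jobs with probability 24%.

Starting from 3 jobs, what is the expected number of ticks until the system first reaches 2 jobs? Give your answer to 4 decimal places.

3.9157

Let t(s) be the expected number of ticks to first reach 2 jobs from state s, with t(2 jobs) = 0. Conditioning on the first tick:
t(1 job) = 1 + 0.36·t(1 job) + 0.36·t(3 jobs)
t(3 jobs) = 1 + 0.4·t(1 job) + 0.36·t(3 jobs)
Solving: t(1 job) = 3.7651, t(3 jobs) = 3.9157.
Expected ticks from 3 jobs to 2 jobs: 3.9157.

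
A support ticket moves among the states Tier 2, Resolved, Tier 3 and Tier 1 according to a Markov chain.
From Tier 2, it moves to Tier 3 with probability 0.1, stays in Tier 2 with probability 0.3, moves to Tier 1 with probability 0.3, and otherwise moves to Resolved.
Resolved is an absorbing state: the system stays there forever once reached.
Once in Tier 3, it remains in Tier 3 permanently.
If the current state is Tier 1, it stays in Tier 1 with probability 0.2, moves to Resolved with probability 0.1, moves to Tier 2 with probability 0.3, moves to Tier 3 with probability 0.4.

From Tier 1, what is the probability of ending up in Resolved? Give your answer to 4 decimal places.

0.3404

Let h(s) be the probability of absorption at Resolved starting from transient state s. Then h(Resolved) = 1 and h(Tier 3) = 0. By first-step analysis:
h(Tier 2) = 0.3·h(Tier 2) + 0.3·1 + 0.1·0 + 0.3·h(Tier 1)
h(Tier 1) = 0.3·h(Tier 2) + 0.1·1 + 0.4·0 + 0.2·h(Tier 1)
Solving: h(Tier 2) = 0.5745, h(Tier 1) = 0.3404.
Starting from Tier 1, the probability is 0.3404.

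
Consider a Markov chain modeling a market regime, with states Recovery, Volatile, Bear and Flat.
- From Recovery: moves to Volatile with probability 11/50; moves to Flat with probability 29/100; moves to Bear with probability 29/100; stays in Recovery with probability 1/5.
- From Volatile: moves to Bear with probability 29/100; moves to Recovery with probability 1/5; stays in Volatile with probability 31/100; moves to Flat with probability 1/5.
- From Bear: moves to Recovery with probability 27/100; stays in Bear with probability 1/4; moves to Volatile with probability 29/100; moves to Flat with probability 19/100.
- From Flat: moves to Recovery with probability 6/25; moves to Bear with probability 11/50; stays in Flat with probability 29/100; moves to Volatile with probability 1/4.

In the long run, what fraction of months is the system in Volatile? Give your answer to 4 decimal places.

0.2699

Let the stationary distribution be π with π = πP and π_1 + π_2 + π_3 + π_4 = 1.
π_1 = 0.2·π_1 + 0.2·π_2 + 0.27·π_3 + 0.24·π_4
π_2 = 0.22·π_1 + 0.31·π_2 + 0.29·π_3 + 0.25·π_4
π_3 = 0.29·π_1 + 0.29·π_2 + 0.25·π_3 + 0.22·π_4
Solving with the normalization constraint gives π = (0.2280, 0.2699, 0.2627, 0.2394).
So the stationary probability of Volatile is 0.2699.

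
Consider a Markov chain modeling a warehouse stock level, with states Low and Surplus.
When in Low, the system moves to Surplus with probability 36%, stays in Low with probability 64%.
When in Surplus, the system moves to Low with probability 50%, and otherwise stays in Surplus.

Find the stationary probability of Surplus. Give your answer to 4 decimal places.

Let the stationary distribution be π with π = πP and π_1 + π_2 = 1.
π_1 = 0.64·π_1 + 0.5·π_2
Solving with the normalization constraint gives π = (0.5814, 0.4186).
So the stationary probability of Surplus is 0.4186.

0.4186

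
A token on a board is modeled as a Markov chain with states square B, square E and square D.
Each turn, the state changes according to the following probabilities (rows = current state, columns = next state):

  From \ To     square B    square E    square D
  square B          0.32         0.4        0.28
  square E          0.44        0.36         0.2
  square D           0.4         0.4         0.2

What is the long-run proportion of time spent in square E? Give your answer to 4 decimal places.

Let the stationary distribution be π with π = πP and π_1 + π_2 + π_3 = 1.
π_1 = 0.32·π_1 + 0.44·π_2 + 0.4·π_3
π_2 = 0.4·π_1 + 0.36·π_2 + 0.4·π_3
Solving with the normalization constraint gives π = (0.3846, 0.3846, 0.2308).
So the stationary probability of square E is 0.3846.

0.3846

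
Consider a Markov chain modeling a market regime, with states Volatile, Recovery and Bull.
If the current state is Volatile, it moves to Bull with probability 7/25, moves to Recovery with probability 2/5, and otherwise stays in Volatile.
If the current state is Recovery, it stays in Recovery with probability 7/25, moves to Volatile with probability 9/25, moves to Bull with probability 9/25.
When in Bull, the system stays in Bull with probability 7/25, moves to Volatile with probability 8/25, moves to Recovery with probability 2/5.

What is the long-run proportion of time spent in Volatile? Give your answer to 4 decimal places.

Let the stationary distribution be π with π = πP and π_1 + π_2 + π_3 = 1.
π_1 = 0.32·π_1 + 0.36·π_2 + 0.32·π_3
π_2 = 0.4·π_1 + 0.28·π_2 + 0.4·π_3
Solving with the normalization constraint gives π = (0.3343, 0.3571, 0.3086).
So the stationary probability of Volatile is 0.3343.

0.3343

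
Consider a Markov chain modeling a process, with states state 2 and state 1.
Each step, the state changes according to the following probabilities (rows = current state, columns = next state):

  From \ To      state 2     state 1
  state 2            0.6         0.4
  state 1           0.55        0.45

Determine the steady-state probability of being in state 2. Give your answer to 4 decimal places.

0.5789

Let the stationary distribution be π with π = πP and π_1 + π_2 = 1.
π_1 = 0.6·π_1 + 0.55·π_2
Solving with the normalization constraint gives π = (0.5789, 0.4211).
So the stationary probability of state 2 is 0.5789.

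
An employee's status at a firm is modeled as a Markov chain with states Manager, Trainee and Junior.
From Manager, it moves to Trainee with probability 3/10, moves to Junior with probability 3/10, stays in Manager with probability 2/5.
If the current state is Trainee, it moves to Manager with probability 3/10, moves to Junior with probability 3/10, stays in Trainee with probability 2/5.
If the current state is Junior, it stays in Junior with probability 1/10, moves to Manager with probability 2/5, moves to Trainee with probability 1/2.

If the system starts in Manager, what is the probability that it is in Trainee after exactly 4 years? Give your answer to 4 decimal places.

0.3891

Propagate the distribution vector 4 years from Manager.
After 0 years: (1.0000, 0.0000, 0.0000)
After 1 year: (0.4000, 0.3000, 0.3000)
After 2 years: (0.3700, 0.3900, 0.2400)
After 3 years: (0.3610, 0.3870, 0.2520)
After 4 years: (0.3613, 0.3891, 0.2496)
P(in Trainee after 4 years) = 0.3891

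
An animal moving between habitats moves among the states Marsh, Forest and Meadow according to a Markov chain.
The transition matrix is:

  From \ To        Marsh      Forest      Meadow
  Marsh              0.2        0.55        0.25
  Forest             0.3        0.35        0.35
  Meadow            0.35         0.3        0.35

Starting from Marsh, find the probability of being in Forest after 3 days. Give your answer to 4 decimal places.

0.3920

Propagate the distribution vector 3 days from Marsh.
After 0 days: (1.0000, 0.0000, 0.0000)
After 1 day: (0.2000, 0.5500, 0.2500)
After 2 days: (0.2925, 0.3775, 0.3300)
After 3 days: (0.2873, 0.3920, 0.3208)
P(in Forest after 3 days) = 0.3920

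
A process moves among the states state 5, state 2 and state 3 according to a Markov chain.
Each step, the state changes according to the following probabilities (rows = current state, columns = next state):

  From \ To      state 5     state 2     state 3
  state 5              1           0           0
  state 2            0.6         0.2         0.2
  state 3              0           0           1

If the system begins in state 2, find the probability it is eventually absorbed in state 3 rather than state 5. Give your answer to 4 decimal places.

Let h(s) be the probability of absorption at state 3 starting from transient state s. Then h(state 3) = 1 and h(state 5) = 0. By first-step analysis:
h(state 2) = 0.6·0 + 0.2·h(state 2) + 0.2·1
Solving: h(state 2) = 0.2500.
Starting from state 2, the probability is 0.2500.

0.2500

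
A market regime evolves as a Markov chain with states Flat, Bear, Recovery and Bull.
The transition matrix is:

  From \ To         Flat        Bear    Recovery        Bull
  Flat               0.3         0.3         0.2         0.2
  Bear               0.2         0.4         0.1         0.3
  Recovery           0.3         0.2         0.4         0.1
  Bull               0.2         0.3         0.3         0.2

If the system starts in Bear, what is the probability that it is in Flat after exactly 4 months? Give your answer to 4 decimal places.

Propagate the distribution vector 4 months from Bear.
After 0 months: (0.0000, 1.0000, 0.0000, 0.0000)
After 1 month: (0.2000, 0.4000, 0.1000, 0.3000)
After 2 months: (0.2300, 0.3300, 0.2100, 0.2300)
After 3 months: (0.2440, 0.3120, 0.2320, 0.2120)
After 4 months: (0.2476, 0.3080, 0.2364, 0.2080)
P(in Flat after 4 months) = 0.2476

0.2476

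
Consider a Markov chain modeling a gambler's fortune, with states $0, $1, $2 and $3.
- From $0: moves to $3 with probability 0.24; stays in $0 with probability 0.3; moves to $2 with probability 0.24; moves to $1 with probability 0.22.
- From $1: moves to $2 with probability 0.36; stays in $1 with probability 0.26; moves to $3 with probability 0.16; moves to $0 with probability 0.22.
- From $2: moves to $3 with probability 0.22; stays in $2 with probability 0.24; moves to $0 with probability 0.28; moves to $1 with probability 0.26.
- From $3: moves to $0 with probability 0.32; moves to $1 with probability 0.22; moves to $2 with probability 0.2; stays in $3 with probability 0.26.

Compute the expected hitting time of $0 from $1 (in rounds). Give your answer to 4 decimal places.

Let t(s) be the expected number of rounds to first reach $0 from state s, with t($0) = 0. Conditioning on the first round:
t($1) = 1 + 0.26·t($1) + 0.36·t($2) + 0.16·t($3)
t($2) = 1 + 0.26·t($1) + 0.24·t($2) + 0.22·t($3)
t($3) = 1 + 0.22·t($1) + 0.2·t($2) + 0.26·t($3)
Solving: t($1) = 3.8861, t($2) = 3.6570, t($3) = 3.4951.
Expected rounds from $1 to $0: 3.8861.

3.8861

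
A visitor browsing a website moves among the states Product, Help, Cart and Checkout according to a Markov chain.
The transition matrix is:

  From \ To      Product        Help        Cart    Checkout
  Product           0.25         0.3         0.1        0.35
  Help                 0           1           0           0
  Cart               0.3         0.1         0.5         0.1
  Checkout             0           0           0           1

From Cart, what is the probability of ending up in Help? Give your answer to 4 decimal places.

0.4783

Let h(s) be the probability of absorption at Help starting from transient state s. Then h(Help) = 1 and h(Checkout) = 0. By first-step analysis:
h(Product) = 0.25·h(Product) + 0.3·1 + 0.1·h(Cart) + 0.35·0
h(Cart) = 0.3·h(Product) + 0.1·1 + 0.5·h(Cart) + 0.1·0
Solving: h(Product) = 0.4638, h(Cart) = 0.4783.
Starting from Cart, the probability is 0.4783.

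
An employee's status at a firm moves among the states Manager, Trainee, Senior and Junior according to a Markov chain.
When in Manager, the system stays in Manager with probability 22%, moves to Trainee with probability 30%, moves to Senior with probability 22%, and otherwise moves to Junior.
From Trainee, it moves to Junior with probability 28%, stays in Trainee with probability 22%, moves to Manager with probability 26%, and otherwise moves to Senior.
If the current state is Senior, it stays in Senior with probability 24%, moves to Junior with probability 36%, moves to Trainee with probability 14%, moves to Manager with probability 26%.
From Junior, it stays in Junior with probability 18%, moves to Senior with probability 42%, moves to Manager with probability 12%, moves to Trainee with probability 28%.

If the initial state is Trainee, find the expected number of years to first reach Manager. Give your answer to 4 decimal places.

Let t(s) be the expected number of years to first reach Manager from state s, with t(Manager) = 0. Conditioning on the first year:
t(Trainee) = 1 + 0.22·t(Trainee) + 0.24·t(Senior) + 0.28·t(Junior)
t(Senior) = 1 + 0.14·t(Trainee) + 0.24·t(Senior) + 0.36·t(Junior)
t(Junior) = 1 + 0.28·t(Trainee) + 0.42·t(Senior) + 0.18·t(Junior)
Solving: t(Trainee) = 4.5164, t(Senior) = 4.5630, t(Junior) = 5.0988.
Expected years from Trainee to Manager: 4.5164.

4.5164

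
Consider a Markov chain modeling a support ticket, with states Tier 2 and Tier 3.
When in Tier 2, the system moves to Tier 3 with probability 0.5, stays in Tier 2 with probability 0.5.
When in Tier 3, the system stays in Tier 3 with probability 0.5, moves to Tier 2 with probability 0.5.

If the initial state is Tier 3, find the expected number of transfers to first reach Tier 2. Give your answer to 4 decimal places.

2.0000

Let t(s) be the expected number of transfers to first reach Tier 2 from state s, with t(Tier 2) = 0. Conditioning on the first transfer:
t(Tier 3) = 1 + 0.5·t(Tier 3)
Solving: t(Tier 3) = 2.0000.
Expected transfers from Tier 3 to Tier 2: 2.0000.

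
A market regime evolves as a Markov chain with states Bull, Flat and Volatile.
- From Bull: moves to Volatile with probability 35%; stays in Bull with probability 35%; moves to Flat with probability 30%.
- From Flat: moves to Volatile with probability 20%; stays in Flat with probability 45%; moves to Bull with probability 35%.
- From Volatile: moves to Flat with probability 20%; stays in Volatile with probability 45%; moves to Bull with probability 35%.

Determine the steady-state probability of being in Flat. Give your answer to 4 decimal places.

0.3133

Let the stationary distribution be π with π = πP and π_1 + π_2 + π_3 = 1.
π_1 = 0.35·π_1 + 0.35·π_2 + 0.35·π_3
π_2 = 0.3·π_1 + 0.45·π_2 + 0.2·π_3
Solving with the normalization constraint gives π = (0.3500, 0.3133, 0.3367).
So the stationary probability of Flat is 0.3133.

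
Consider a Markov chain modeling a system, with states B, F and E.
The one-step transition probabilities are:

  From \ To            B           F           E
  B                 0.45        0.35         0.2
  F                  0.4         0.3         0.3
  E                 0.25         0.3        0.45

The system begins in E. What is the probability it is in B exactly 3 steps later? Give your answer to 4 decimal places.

Propagate the distribution vector 3 steps from E.
After 0 steps: (0.0000, 0.0000, 1.0000)
After 1 step: (0.2500, 0.3000, 0.4500)
After 2 steps: (0.3450, 0.3125, 0.3425)
After 3 steps: (0.3659, 0.3173, 0.3169)
P(in B after 3 steps) = 0.3659

0.3659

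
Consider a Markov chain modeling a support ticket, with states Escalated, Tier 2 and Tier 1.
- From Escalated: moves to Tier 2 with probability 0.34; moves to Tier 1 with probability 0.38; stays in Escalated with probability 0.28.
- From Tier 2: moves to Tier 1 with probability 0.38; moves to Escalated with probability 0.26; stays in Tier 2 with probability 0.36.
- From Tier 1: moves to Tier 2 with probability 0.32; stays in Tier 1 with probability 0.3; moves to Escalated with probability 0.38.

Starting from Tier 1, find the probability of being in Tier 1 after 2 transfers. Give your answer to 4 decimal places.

Sum over the intermediate state after 1 transfer:
P = P(Tier 1→Escalated)·P(Escalated→Tier 1) + P(Tier 1→Tier 2)·P(Tier 2→Tier 1) + P(Tier 1→Tier 1)·P(Tier 1→Tier 1)
  = 0.38×0.38 + 0.32×0.38 + 0.3×0.3
  = 0.1444 + 0.1216 + 0.0900 = 0.3560

0.3560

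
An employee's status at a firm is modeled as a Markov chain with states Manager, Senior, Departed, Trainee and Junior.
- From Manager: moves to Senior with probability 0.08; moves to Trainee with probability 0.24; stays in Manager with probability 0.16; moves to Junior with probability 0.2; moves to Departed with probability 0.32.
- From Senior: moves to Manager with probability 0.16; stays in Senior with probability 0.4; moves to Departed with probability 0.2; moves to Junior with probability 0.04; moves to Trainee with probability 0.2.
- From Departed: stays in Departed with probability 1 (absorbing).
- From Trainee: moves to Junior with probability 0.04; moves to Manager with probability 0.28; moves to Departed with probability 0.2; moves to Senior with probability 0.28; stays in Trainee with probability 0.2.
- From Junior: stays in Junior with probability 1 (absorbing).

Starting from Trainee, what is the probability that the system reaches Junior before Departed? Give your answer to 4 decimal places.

Let h(s) be the probability of absorption at Junior starting from transient state s. Then h(Junior) = 1 and h(Departed) = 0. By first-step analysis:
h(Manager) = 0.16·h(Manager) + 0.08·h(Senior) + 0.32·0 + 0.24·h(Trainee) + 0.2·1
h(Senior) = 0.16·h(Manager) + 0.4·h(Senior) + 0.2·0 + 0.2·h(Trainee) + 0.04·1
h(Trainee) = 0.28·h(Manager) + 0.28·h(Senior) + 0.2·0 + 0.2·h(Trainee) + 0.04·1
Solving: h(Manager) = 0.3322, h(Senior) = 0.2385, h(Trainee) = 0.2497.
Starting from Trainee, the probability is 0.2497.

0.2497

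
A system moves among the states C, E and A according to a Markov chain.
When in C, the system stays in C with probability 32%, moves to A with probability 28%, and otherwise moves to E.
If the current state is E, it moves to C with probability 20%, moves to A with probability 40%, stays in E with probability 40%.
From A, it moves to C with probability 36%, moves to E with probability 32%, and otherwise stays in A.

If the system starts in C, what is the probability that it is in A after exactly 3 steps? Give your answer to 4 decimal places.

0.3389

Propagate the distribution vector 3 steps from C.
After 0 steps: (1.0000, 0.0000, 0.0000)
After 1 step: (0.3200, 0.4000, 0.2800)
After 2 steps: (0.2832, 0.3776, 0.3392)
After 3 steps: (0.2883, 0.3729, 0.3389)
P(in A after 3 steps) = 0.3389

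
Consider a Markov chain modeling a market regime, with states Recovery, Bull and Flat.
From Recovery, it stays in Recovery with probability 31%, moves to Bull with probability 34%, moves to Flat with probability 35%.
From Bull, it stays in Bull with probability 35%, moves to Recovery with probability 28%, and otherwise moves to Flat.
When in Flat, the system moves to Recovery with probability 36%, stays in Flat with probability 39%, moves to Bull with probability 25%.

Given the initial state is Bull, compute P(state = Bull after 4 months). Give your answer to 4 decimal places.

0.3097

Propagate the distribution vector 4 months from Bull.
After 0 months: (0.0000, 1.0000, 0.0000)
After 1 month: (0.2800, 0.3500, 0.3700)
After 2 months: (0.3180, 0.3102, 0.3718)
After 3 months: (0.3193, 0.3096, 0.3711)
After 4 months: (0.3193, 0.3097, 0.3710)
P(in Bull after 4 months) = 0.3097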